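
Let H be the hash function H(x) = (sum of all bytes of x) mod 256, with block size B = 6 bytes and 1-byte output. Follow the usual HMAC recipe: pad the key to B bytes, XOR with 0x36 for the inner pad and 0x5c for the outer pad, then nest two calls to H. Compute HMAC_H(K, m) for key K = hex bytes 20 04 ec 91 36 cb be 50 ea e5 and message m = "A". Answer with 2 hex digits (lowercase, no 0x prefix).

87

Key hex bytes 20 04 ec 91 36 cb be 50 ea e5 is 10 bytes > B = 6, so hash it first: H(key) = 7f, then zero-pad to 6 bytes: K' = 7f 00 00 00 00 00.
K' ⊕ ipad = 49 36 36 36 36 36.  K' ⊕ opad = 23 5c 5c 5c 5c 5c.
Inner input = (K'⊕ipad) ∥ m = 49 36 36 36 36 36 ∥ 41.
Inner hash: sum = 73+54+54+54+54+54+65 = 408; mod 256 = 152 → 98.
Outer input = (K'⊕opad) ∥ inner = 23 5c 5c 5c 5c 5c ∥ 98.
Outer hash (tag): sum = 35+92+92+92+92+92+152 = 647; mod 256 = 135 → 87.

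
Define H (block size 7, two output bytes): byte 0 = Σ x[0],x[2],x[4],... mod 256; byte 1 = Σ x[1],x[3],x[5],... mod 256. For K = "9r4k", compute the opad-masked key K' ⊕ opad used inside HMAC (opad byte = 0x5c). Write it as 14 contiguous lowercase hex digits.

652e68375c5c5c

Key "9r4k" = 39 72 34 6b is 4 bytes ≤ B = 7; zero-pad to 7 bytes: K' = 39 72 34 6b 00 00 00.
XOR each byte with 0x5c: 39⊕5c=65, 72⊕5c=2e, 34⊕5c=68, 6b⊕5c=37, 00⊕5c=5c, 00⊕5c=5c, 00⊕5c=5c.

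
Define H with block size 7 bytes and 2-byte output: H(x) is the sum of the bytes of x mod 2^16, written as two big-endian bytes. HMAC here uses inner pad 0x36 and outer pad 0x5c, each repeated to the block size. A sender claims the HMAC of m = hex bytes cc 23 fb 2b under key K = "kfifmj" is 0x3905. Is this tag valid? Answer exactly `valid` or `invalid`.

invalid

Key "kfifmj" = 6b 66 69 66 6d 6a is 6 bytes ≤ B = 7; zero-pad to 7 bytes: K' = 6b 66 69 66 6d 6a 00.
K' ⊕ ipad = 5d 50 5f 50 5b 5c 36; K' ⊕ opad = 37 3a 35 3a 31 36 5c.
Inner hash: sum = 93+80+95+80+91+92+54+204+35+251+43 = 1118 → 04 5e.
Outer hash (recomputed tag): sum = 55+58+53+58+49+54+92+4+94 = 517 → 02 05.
Recomputed tag = 0205; claimed = 3905 → mismatch.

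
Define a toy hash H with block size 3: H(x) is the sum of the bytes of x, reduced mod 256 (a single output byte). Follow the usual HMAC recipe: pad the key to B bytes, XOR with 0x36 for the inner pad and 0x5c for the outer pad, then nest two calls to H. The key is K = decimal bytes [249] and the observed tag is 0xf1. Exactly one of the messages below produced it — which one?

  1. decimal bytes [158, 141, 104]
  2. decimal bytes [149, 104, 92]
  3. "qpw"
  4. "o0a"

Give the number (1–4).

2

Key decimal bytes [249] = f9 is 1 byte ≤ B = 3; zero-pad to 3 bytes: K' = f9 00 00.
K' ⊕ ipad = cf 36 36; K' ⊕ opad = a5 5c 5c.
m1: inner = H(cf 36 36 9e 8d 68) = ce; tag = H(a5 5c 5c ce) = 2b
m2: inner = H(cf 36 36 95 68 5c) = 94; tag = H(a5 5c 5c 94) = f1 ← matches
m3: inner = H(cf 36 36 71 70 77) = 93; tag = H(a5 5c 5c 93) = f0
m4: inner = H(cf 36 36 6f 30 61) = 3b; tag = H(a5 5c 5c 3b) = 98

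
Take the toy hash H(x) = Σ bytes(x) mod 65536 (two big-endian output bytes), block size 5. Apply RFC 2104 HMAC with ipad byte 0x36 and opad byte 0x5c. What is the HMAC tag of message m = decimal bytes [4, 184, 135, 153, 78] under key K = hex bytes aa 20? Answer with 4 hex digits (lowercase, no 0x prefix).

Key hex bytes aa 20 is 2 bytes ≤ B = 5; zero-pad to 5 bytes: K' = aa 20 00 00 00.
K' ⊕ ipad = 9c 16 36 36 36.  K' ⊕ opad = f6 7c 5c 5c 5c.
Inner input = (K'⊕ipad) ∥ m = 9c 16 36 36 36 ∥ 04 b8 87 99 4e.
Inner hash: sum = 156+22+54+54+54+4+184+135+153+78 = 894 → 03 7e.
Outer input = (K'⊕opad) ∥ inner = f6 7c 5c 5c 5c ∥ 03 7e.
Outer hash (tag): sum = 246+124+92+92+92+3+126 = 775 → 03 07.

0307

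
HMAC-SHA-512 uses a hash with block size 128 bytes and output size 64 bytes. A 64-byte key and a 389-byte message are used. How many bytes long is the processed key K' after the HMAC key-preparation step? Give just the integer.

128

Key is 64 ≤ 128 bytes, zero-padded: |K'| = 128.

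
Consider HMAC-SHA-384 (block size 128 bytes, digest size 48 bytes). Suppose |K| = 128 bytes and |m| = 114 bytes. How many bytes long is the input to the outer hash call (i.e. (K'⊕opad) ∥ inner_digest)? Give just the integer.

176

Key is 128 ≤ 128 bytes, zero-padded: |K'| = 128.
Outer input = (K'⊕opad) ∥ H(inner) → 128 + 48 = 176 bytes.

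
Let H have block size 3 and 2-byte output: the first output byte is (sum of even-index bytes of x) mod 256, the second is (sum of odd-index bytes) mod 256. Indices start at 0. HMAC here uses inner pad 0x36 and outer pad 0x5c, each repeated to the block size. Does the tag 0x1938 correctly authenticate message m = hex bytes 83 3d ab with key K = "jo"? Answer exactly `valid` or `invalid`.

invalid

Key "jo" = 6a 6f is 2 bytes ≤ B = 3; zero-pad to 3 bytes: K' = 6a 6f 00.
K' ⊕ ipad = 5c 59 36; K' ⊕ opad = 36 33 5c.
Inner hash: even-index sum = 207 mod 256 = 207; odd-index sum = 391 mod 256 = 135 → cf 87.
Outer hash (recomputed tag): even-index sum = 281 mod 256 = 25; odd-index sum = 258 mod 256 = 2 → 19 02.
Recomputed tag = 1902; claimed = 1938 → mismatch.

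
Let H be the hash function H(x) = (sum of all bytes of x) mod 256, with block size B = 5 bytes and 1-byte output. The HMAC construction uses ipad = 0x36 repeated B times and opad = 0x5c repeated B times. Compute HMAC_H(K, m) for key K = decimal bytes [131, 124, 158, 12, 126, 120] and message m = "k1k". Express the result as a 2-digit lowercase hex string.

bb

Key decimal bytes [131, 124, 158, 12, 126, 120] = 83 7c 9e 0c 7e 78 is 6 bytes > B = 5, so hash it first: H(key) = 9f, then zero-pad to 5 bytes: K' = 9f 00 00 00 00.
K' ⊕ ipad = a9 36 36 36 36.  K' ⊕ opad = c3 5c 5c 5c 5c.
Inner input = (K'⊕ipad) ∥ m = a9 36 36 36 36 ∥ 6b 31 6b.
Inner hash: sum = 169+54+54+54+54+107+49+107 = 648; mod 256 = 136 → 88.
Outer input = (K'⊕opad) ∥ inner = c3 5c 5c 5c 5c ∥ 88.
Outer hash (tag): sum = 195+92+92+92+92+136 = 699; mod 256 = 187 → bb.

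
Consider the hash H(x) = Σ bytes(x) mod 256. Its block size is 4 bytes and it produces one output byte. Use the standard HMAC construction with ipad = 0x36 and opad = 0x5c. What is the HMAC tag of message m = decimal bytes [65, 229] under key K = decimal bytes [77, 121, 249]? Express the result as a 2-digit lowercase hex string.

2c

Key decimal bytes [77, 121, 249] = 4d 79 f9 is 3 bytes ≤ B = 4; zero-pad to 4 bytes: K' = 4d 79 f9 00.
K' ⊕ ipad = 7b 4f cf 36.  K' ⊕ opad = 11 25 a5 5c.
Inner input = (K'⊕ipad) ∥ m = 7b 4f cf 36 ∥ 41 e5.
Inner hash: sum = 123+79+207+54+65+229 = 757; mod 256 = 245 → f5.
Outer input = (K'⊕opad) ∥ inner = 11 25 a5 5c ∥ f5.
Outer hash (tag): sum = 17+37+165+92+245 = 556; mod 256 = 44 → 2c.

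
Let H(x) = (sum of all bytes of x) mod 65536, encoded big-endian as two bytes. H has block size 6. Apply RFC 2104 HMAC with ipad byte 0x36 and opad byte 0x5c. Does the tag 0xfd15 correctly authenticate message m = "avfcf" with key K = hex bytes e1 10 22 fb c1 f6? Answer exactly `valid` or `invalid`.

invalid

Key hex bytes e1 10 22 fb c1 f6 is exactly B = 6 bytes: K' = e1 10 22 fb c1 f6.
K' ⊕ ipad = d7 26 14 cd f7 c0; K' ⊕ opad = bd 4c 7e a7 9d aa.
Inner hash: sum = 215+38+20+205+247+192+97+118+102+99+102 = 1435 → 05 9b.
Outer hash (recomputed tag): sum = 189+76+126+167+157+170+5+155 = 1045 → 04 15.
Recomputed tag = 0415; claimed = fd15 → mismatch.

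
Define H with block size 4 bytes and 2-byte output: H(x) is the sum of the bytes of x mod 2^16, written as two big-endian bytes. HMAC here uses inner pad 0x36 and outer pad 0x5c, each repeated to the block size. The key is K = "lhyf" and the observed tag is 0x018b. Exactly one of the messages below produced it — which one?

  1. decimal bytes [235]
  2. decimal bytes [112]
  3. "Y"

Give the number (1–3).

2

Key "lhyf" = 6c 68 79 66 is exactly B = 4 bytes: K' = 6c 68 79 66.
K' ⊕ ipad = 5a 5e 4f 50; K' ⊕ opad = 30 34 25 3a.
m1: inner = H(5a 5e 4f 50 eb) = 02 42; tag = H(30 34 25 3a 02 42) = 0107
m2: inner = H(5a 5e 4f 50 70) = 01 c7; tag = H(30 34 25 3a 01 c7) = 018b ← matches
m3: inner = H(5a 5e 4f 50 59) = 01 b0; tag = H(30 34 25 3a 01 b0) = 0174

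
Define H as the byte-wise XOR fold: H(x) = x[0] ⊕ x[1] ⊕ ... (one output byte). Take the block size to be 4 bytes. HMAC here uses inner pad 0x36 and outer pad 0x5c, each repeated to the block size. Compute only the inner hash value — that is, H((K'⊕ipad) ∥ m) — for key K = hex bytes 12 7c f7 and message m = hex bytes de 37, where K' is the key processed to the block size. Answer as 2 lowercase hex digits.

70

Key hex bytes 12 7c f7 is 3 bytes ≤ B = 4; zero-pad to 4 bytes: K' = 12 7c f7 00.
K' ⊕ ipad = 24 4a c1 36.
Inner input = 24 4a c1 36 ∥ de 37.
Inner hash: XOR 24⊕4a⊕c1⊕36⊕de⊕37 = 70.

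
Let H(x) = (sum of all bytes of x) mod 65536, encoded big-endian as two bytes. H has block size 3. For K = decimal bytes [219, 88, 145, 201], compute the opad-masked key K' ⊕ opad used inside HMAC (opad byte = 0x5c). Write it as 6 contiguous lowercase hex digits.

5ed15c

Key decimal bytes [219, 88, 145, 201] = db 58 91 c9 is 4 bytes > B = 3, so hash it first: H(key) = 02 8d, then zero-pad to 3 bytes: K' = 02 8d 00.
XOR each byte with 0x5c: 02⊕5c=5e, 8d⊕5c=d1, 00⊕5c=5c.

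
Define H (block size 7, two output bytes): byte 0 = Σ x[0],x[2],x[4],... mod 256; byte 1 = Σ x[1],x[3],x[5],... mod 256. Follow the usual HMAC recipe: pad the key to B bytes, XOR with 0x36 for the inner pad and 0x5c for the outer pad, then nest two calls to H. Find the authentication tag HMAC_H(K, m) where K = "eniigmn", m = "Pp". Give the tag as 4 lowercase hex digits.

3d63

Key "eniigmn" = 65 6e 69 69 67 6d 6e is exactly B = 7 bytes: K' = 65 6e 69 69 67 6d 6e.
K' ⊕ ipad = 53 58 5f 5f 51 5b 58.  K' ⊕ opad = 39 32 35 35 3b 31 32.
Inner input = (K'⊕ipad) ∥ m = 53 58 5f 5f 51 5b 58 ∥ 50 70.
Inner hash: even-index sum = 459 mod 256 = 203; odd-index sum = 354 mod 256 = 98 → cb 62.
Outer input = (K'⊕opad) ∥ inner = 39 32 35 35 3b 31 32 ∥ cb 62.
Outer hash (tag): even-index sum = 317 mod 256 = 61; odd-index sum = 355 mod 256 = 99 → 3d 63.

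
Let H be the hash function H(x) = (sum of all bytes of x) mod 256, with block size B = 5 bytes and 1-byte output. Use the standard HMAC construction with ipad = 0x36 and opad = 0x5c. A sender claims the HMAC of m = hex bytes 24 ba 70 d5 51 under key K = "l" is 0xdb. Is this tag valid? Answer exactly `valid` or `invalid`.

Key "l" = 6c is 1 byte ≤ B = 5; zero-pad to 5 bytes: K' = 6c 00 00 00 00.
K' ⊕ ipad = 5a 36 36 36 36; K' ⊕ opad = 30 5c 5c 5c 5c.
Inner hash: sum = 90+54+54+54+54+36+186+112+213+81 = 934; mod 256 = 166 → a6.
Outer hash (recomputed tag): sum = 48+92+92+92+92+166 = 582; mod 256 = 70 → 46.
Recomputed tag = 46; claimed = db → mismatch.

invalid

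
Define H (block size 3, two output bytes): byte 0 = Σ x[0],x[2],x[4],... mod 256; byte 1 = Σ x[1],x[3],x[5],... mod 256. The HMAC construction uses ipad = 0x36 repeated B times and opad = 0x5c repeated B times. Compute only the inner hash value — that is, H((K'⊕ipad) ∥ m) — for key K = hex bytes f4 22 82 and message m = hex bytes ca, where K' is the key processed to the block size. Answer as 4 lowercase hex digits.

Key hex bytes f4 22 82 is exactly B = 3 bytes: K' = f4 22 82.
K' ⊕ ipad = c2 14 b4.
Inner input = c2 14 b4 ∥ ca.
Inner hash: even-index sum = 374 mod 256 = 118; odd-index sum = 222 mod 256 = 222 → 76 de.

76de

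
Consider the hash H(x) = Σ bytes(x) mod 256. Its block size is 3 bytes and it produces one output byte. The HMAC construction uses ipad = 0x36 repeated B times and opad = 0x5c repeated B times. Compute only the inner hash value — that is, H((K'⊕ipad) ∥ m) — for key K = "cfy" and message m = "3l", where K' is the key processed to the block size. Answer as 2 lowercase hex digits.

93

Key "cfy" = 63 66 79 is exactly B = 3 bytes: K' = 63 66 79.
K' ⊕ ipad = 55 50 4f.
Inner input = 55 50 4f ∥ 33 6c.
Inner hash: sum = 85+80+79+51+108 = 403; mod 256 = 147 → 93.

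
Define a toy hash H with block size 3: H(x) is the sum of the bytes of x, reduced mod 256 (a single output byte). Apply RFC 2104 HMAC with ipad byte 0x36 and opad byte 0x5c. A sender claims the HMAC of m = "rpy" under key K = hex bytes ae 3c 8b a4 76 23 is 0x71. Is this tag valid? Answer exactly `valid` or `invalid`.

Key hex bytes ae 3c 8b a4 76 23 is 6 bytes > B = 3, so hash it first: H(key) = b2, then zero-pad to 3 bytes: K' = b2 00 00.
K' ⊕ ipad = 84 36 36; K' ⊕ opad = ee 5c 5c.
Inner hash: sum = 132+54+54+114+112+121 = 587; mod 256 = 75 → 4b.
Outer hash (recomputed tag): sum = 238+92+92+75 = 497; mod 256 = 241 → f1.
Recomputed tag = f1; claimed = 71 → mismatch.

invalid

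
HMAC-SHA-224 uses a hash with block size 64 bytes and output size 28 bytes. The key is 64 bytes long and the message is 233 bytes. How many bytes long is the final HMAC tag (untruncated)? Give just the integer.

28

The tag is one SHA-224 digest: 28 bytes.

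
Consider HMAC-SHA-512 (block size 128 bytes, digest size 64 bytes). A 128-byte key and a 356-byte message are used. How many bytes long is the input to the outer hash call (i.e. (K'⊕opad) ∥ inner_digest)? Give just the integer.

Key is 128 ≤ 128 bytes, zero-padded: |K'| = 128.
Outer input = (K'⊕opad) ∥ H(inner) → 128 + 64 = 192 bytes.

192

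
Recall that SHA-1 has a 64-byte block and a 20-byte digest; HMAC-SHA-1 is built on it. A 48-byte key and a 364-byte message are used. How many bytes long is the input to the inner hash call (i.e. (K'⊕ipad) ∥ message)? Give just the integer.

Key is 48 ≤ 64 bytes, zero-padded: |K'| = 64.
Inner input = (K'⊕ipad) ∥ m → 64 + 364 = 428 bytes.

428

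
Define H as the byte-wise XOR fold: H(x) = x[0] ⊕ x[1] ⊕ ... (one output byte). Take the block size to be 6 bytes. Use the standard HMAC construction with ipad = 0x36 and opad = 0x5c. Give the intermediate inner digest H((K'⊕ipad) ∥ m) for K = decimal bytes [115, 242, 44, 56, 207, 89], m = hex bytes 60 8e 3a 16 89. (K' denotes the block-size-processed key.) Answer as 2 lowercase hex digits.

Key decimal bytes [115, 242, 44, 56, 207, 89] = 73 f2 2c 38 cf 59 is exactly B = 6 bytes: K' = 73 f2 2c 38 cf 59.
K' ⊕ ipad = 45 c4 1a 0e f9 6f.
Inner input = 45 c4 1a 0e f9 6f ∥ 60 8e 3a 16 89.
Inner hash: XOR 45⊕c4⊕1a⊕0e⊕f9⊕6f⊕60⊕8e⊕3a⊕16⊕89 = 48.

48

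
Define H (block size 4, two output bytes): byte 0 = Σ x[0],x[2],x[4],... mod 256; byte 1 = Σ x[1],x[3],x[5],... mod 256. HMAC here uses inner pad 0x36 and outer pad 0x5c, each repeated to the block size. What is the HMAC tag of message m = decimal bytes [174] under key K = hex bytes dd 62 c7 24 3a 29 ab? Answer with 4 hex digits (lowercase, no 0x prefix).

Key hex bytes dd 62 c7 24 3a 29 ab is 7 bytes > B = 4, so hash it first: H(key) = 89 af, then zero-pad to 4 bytes: K' = 89 af 00 00.
K' ⊕ ipad = bf 99 36 36.  K' ⊕ opad = d5 f3 5c 5c.
Inner input = (K'⊕ipad) ∥ m = bf 99 36 36 ∥ ae.
Inner hash: even-index sum = 419 mod 256 = 163; odd-index sum = 207 mod 256 = 207 → a3 cf.
Outer input = (K'⊕opad) ∥ inner = d5 f3 5c 5c ∥ a3 cf.
Outer hash (tag): even-index sum = 468 mod 256 = 212; odd-index sum = 542 mod 256 = 30 → d4 1e.

d41e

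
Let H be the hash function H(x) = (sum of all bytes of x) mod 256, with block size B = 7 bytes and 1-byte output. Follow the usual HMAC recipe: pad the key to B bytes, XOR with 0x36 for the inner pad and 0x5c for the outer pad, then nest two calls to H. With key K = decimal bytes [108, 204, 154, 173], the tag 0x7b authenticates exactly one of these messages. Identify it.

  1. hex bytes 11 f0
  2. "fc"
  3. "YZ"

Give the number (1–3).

Key decimal bytes [108, 204, 154, 173] = 6c cc 9a ad is 4 bytes ≤ B = 7; zero-pad to 7 bytes: K' = 6c cc 9a ad 00 00 00.
K' ⊕ ipad = 5a fa ac 9b 36 36 36; K' ⊕ opad = 30 90 c6 f1 5c 5c 5c.
m1: inner = H(5a fa ac 9b 36 36 36 11 f0) = 3e; tag = H(30 90 c6 f1 5c 5c 5c 3e) = c9
m2: inner = H(5a fa ac 9b 36 36 36 66 63) = 06; tag = H(30 90 c6 f1 5c 5c 5c 06) = 91
m3: inner = H(5a fa ac 9b 36 36 36 59 5a) = f0; tag = H(30 90 c6 f1 5c 5c 5c f0) = 7b ← matches

3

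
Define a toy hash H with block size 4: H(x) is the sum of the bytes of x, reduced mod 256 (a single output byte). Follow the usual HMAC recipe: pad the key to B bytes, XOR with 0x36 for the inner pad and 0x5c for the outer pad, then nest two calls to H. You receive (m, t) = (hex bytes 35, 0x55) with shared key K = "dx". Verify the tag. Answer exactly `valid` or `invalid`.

valid

Key "dx" = 64 78 is 2 bytes ≤ B = 4; zero-pad to 4 bytes: K' = 64 78 00 00.
K' ⊕ ipad = 52 4e 36 36; K' ⊕ opad = 38 24 5c 5c.
Inner hash: sum = 82+78+54+54+53 = 321; mod 256 = 65 → 41.
Outer hash (recomputed tag): sum = 56+36+92+92+65 = 341; mod 256 = 85 → 55.
Recomputed tag = 55; claimed = 55 → match.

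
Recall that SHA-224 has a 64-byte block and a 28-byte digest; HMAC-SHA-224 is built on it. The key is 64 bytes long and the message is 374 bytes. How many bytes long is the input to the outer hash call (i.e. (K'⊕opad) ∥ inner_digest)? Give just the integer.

Key is 64 ≤ 64 bytes, zero-padded: |K'| = 64.
Outer input = (K'⊕opad) ∥ H(inner) → 64 + 28 = 92 bytes.

92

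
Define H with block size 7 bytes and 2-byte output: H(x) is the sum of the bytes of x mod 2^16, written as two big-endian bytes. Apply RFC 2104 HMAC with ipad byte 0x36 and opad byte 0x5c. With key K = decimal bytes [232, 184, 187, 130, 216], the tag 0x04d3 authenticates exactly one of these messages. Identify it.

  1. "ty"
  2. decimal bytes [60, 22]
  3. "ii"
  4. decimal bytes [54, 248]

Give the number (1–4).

4

Key decimal bytes [232, 184, 187, 130, 216] = e8 b8 bb 82 d8 is 5 bytes ≤ B = 7; zero-pad to 7 bytes: K' = e8 b8 bb 82 d8 00 00.
K' ⊕ ipad = de 8e 8d b4 ee 36 36; K' ⊕ opad = b4 e4 e7 de 84 5c 5c.
m1: inner = H(de 8e 8d b4 ee 36 36 74 79) = 04 f4; tag = H(b4 e4 e7 de 84 5c 5c 04 f4) = 0591
m2: inner = H(de 8e 8d b4 ee 36 36 3c 16) = 04 59; tag = H(b4 e4 e7 de 84 5c 5c 04 59) = 04f6
m3: inner = H(de 8e 8d b4 ee 36 36 69 69) = 04 d9; tag = H(b4 e4 e7 de 84 5c 5c 04 d9) = 0576
m4: inner = H(de 8e 8d b4 ee 36 36 36 f8) = 05 35; tag = H(b4 e4 e7 de 84 5c 5c 05 35) = 04d3 ← matches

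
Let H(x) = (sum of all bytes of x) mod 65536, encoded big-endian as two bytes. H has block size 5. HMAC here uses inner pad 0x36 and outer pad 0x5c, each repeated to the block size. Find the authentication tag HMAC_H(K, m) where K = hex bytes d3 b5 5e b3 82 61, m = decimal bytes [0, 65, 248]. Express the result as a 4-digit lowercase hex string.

Key hex bytes d3 b5 5e b3 82 61 is 6 bytes > B = 5, so hash it first: H(key) = 03 7c, then zero-pad to 5 bytes: K' = 03 7c 00 00 00.
K' ⊕ ipad = 35 4a 36 36 36.  K' ⊕ opad = 5f 20 5c 5c 5c.
Inner input = (K'⊕ipad) ∥ m = 35 4a 36 36 36 ∥ 00 41 f8.
Inner hash: sum = 53+74+54+54+54+0+65+248 = 602 → 02 5a.
Outer input = (K'⊕opad) ∥ inner = 5f 20 5c 5c 5c ∥ 02 5a.
Outer hash (tag): sum = 95+32+92+92+92+2+90 = 495 → 01 ef.

01ef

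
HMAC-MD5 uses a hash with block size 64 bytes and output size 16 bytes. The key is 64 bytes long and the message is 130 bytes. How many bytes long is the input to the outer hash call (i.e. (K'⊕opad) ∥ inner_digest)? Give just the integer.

80

Key is 64 ≤ 64 bytes, zero-padded: |K'| = 64.
Outer input = (K'⊕opad) ∥ H(inner) → 64 + 16 = 80 bytes.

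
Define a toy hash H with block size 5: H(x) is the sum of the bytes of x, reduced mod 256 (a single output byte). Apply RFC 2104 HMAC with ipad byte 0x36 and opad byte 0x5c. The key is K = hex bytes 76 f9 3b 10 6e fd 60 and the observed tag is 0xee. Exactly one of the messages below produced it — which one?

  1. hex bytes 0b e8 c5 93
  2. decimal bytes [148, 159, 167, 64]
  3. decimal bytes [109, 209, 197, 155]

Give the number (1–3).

Key hex bytes 76 f9 3b 10 6e fd 60 is 7 bytes > B = 5, so hash it first: H(key) = 85, then zero-pad to 5 bytes: K' = 85 00 00 00 00.
K' ⊕ ipad = b3 36 36 36 36; K' ⊕ opad = d9 5c 5c 5c 5c.
m1: inner = H(b3 36 36 36 36 0b e8 c5 93) = d6; tag = H(d9 5c 5c 5c 5c d6) = 1f
m2: inner = H(b3 36 36 36 36 94 9f a7 40) = a5; tag = H(d9 5c 5c 5c 5c a5) = ee ← matches
m3: inner = H(b3 36 36 36 36 6d d1 c5 9b) = 29; tag = H(d9 5c 5c 5c 5c 29) = 72

2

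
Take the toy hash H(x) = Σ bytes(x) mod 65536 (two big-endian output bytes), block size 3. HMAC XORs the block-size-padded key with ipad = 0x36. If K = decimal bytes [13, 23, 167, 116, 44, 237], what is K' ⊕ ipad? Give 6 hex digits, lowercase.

Key decimal bytes [13, 23, 167, 116, 44, 237] = 0d 17 a7 74 2c ed is 6 bytes > B = 3, so hash it first: H(key) = 02 58, then zero-pad to 3 bytes: K' = 02 58 00.
XOR each byte with 0x36: 02⊕36=34, 58⊕36=6e, 00⊕36=36.

346e36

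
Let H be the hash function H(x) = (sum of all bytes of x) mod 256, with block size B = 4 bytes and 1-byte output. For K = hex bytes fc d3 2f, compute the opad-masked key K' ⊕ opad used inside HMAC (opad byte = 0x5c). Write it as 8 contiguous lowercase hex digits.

a08f735c

Key hex bytes fc d3 2f is 3 bytes ≤ B = 4; zero-pad to 4 bytes: K' = fc d3 2f 00.
XOR each byte with 0x5c: fc⊕5c=a0, d3⊕5c=8f, 2f⊕5c=73, 00⊕5c=5c.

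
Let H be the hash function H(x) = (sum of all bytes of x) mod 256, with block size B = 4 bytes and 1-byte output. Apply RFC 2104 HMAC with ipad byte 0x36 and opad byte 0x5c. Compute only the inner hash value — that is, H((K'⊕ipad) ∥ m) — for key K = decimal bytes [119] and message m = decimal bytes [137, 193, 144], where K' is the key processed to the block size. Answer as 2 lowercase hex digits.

Key decimal bytes [119] = 77 is 1 byte ≤ B = 4; zero-pad to 4 bytes: K' = 77 00 00 00.
K' ⊕ ipad = 41 36 36 36.
Inner input = 41 36 36 36 ∥ 89 c1 90.
Inner hash: sum = 65+54+54+54+137+193+144 = 701; mod 256 = 189 → bd.

bd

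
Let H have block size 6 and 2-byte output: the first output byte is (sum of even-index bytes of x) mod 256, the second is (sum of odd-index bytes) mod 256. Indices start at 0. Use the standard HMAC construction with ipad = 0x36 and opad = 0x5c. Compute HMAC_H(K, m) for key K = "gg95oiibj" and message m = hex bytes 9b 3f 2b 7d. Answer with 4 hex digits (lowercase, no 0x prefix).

7c6c

Key "gg95oiibj" = 67 67 39 35 6f 69 69 62 6a is 9 bytes > B = 6, so hash it first: H(key) = e2 67, then zero-pad to 6 bytes: K' = e2 67 00 00 00 00.
K' ⊕ ipad = d4 51 36 36 36 36.  K' ⊕ opad = be 3b 5c 5c 5c 5c.
Inner input = (K'⊕ipad) ∥ m = d4 51 36 36 36 36 ∥ 9b 3f 2b 7d.
Inner hash: even-index sum = 518 mod 256 = 6; odd-index sum = 377 mod 256 = 121 → 06 79.
Outer input = (K'⊕opad) ∥ inner = be 3b 5c 5c 5c 5c ∥ 06 79.
Outer hash (tag): even-index sum = 380 mod 256 = 124; odd-index sum = 364 mod 256 = 108 → 7c 6c.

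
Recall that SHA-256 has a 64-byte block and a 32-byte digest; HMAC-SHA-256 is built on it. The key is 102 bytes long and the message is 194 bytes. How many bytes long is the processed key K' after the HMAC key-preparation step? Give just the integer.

64

Key is 102 > 64 bytes, so it is hashed to 32 bytes then zero-padded to 64: |K'| = 64.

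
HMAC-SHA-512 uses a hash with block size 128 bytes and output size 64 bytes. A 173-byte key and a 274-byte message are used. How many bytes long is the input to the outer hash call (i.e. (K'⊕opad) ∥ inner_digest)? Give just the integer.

Key is 173 > 128 bytes, so it is hashed to 64 bytes then zero-padded to 128: |K'| = 128.
Outer input = (K'⊕opad) ∥ H(inner) → 128 + 64 = 192 bytes.

192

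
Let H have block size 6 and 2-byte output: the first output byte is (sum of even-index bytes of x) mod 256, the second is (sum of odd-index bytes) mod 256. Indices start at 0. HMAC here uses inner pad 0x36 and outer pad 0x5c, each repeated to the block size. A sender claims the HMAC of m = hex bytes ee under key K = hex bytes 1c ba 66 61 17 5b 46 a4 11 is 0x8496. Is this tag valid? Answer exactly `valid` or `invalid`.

Key hex bytes 1c ba 66 61 17 5b 46 a4 11 is 9 bytes > B = 6, so hash it first: H(key) = f0 1a, then zero-pad to 6 bytes: K' = f0 1a 00 00 00 00.
K' ⊕ ipad = c6 2c 36 36 36 36; K' ⊕ opad = ac 46 5c 5c 5c 5c.
Inner hash: even-index sum = 544 mod 256 = 32; odd-index sum = 152 mod 256 = 152 → 20 98.
Outer hash (recomputed tag): even-index sum = 388 mod 256 = 132; odd-index sum = 406 mod 256 = 150 → 84 96.
Recomputed tag = 8496; claimed = 8496 → match.

valid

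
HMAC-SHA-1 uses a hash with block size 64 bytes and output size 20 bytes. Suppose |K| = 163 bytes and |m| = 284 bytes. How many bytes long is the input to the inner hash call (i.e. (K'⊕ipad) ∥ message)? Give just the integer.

Key is 163 > 64 bytes, so it is hashed to 20 bytes then zero-padded to 64: |K'| = 64.
Inner input = (K'⊕ipad) ∥ m → 64 + 284 = 348 bytes.

348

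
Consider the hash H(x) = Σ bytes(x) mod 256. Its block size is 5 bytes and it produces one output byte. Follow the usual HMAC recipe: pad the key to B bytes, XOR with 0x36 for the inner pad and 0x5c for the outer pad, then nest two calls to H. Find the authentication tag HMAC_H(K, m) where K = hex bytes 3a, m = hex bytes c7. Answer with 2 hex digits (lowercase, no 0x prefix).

81

Key hex bytes 3a is 1 byte ≤ B = 5; zero-pad to 5 bytes: K' = 3a 00 00 00 00.
K' ⊕ ipad = 0c 36 36 36 36.  K' ⊕ opad = 66 5c 5c 5c 5c.
Inner input = (K'⊕ipad) ∥ m = 0c 36 36 36 36 ∥ c7.
Inner hash: sum = 12+54+54+54+54+199 = 427; mod 256 = 171 → ab.
Outer input = (K'⊕opad) ∥ inner = 66 5c 5c 5c 5c ∥ ab.
Outer hash (tag): sum = 102+92+92+92+92+171 = 641; mod 256 = 129 → 81.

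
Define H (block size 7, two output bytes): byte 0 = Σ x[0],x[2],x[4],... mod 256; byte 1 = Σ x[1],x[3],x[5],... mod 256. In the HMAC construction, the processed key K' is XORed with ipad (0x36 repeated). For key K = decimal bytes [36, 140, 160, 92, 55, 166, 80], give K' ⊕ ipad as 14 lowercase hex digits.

Key decimal bytes [36, 140, 160, 92, 55, 166, 80] = 24 8c a0 5c 37 a6 50 is exactly B = 7 bytes: K' = 24 8c a0 5c 37 a6 50.
XOR each byte with 0x36: 24⊕36=12, 8c⊕36=ba, a0⊕36=96, 5c⊕36=6a, 37⊕36=01, a6⊕36=90, 50⊕36=66.

12ba966a019066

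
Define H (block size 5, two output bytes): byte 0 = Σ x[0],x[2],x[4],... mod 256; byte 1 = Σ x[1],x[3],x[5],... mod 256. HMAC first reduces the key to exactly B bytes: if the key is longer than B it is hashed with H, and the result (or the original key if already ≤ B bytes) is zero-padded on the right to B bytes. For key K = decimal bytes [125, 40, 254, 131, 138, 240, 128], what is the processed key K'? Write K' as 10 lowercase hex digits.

859b000000

|K| = 7 > B = 5, so first hash the key.
H(K): even-index sum = 645 mod 256 = 133; odd-index sum = 411 mod 256 = 155 → 85 9b.
Zero-pad H(K) = 85 9b to 5 bytes: K' = 85 9b 00 00 00.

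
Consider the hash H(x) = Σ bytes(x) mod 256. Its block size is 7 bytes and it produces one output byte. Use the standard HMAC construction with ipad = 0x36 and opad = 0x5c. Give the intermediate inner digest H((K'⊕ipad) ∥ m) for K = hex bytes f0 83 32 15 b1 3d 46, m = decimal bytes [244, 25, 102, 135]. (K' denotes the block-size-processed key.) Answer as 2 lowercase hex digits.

9e

Key hex bytes f0 83 32 15 b1 3d 46 is exactly B = 7 bytes: K' = f0 83 32 15 b1 3d 46.
K' ⊕ ipad = c6 b5 04 23 87 0b 70.
Inner input = c6 b5 04 23 87 0b 70 ∥ f4 19 66 87.
Inner hash: sum = 198+181+4+35+135+11+112+244+25+102+135 = 1182; mod 256 = 158 → 9e.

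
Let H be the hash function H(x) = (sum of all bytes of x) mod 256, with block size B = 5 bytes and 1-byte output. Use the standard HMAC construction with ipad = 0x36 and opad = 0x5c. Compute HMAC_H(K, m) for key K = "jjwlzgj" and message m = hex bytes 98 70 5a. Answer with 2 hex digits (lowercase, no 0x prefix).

3c

Key "jjwlzgj" = 6a 6a 77 6c 7a 67 6a is 7 bytes > B = 5, so hash it first: H(key) = 02, then zero-pad to 5 bytes: K' = 02 00 00 00 00.
K' ⊕ ipad = 34 36 36 36 36.  K' ⊕ opad = 5e 5c 5c 5c 5c.
Inner input = (K'⊕ipad) ∥ m = 34 36 36 36 36 ∥ 98 70 5a.
Inner hash: sum = 52+54+54+54+54+152+112+90 = 622; mod 256 = 110 → 6e.
Outer input = (K'⊕opad) ∥ inner = 5e 5c 5c 5c 5c ∥ 6e.
Outer hash (tag): sum = 94+92+92+92+92+110 = 572; mod 256 = 60 → 3c.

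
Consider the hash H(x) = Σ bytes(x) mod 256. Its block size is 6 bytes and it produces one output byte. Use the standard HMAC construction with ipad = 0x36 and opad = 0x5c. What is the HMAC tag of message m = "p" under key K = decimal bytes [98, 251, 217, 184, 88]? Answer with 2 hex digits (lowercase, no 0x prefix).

60

Key decimal bytes [98, 251, 217, 184, 88] = 62 fb d9 b8 58 is 5 bytes ≤ B = 6; zero-pad to 6 bytes: K' = 62 fb d9 b8 58 00.
K' ⊕ ipad = 54 cd ef 8e 6e 36.  K' ⊕ opad = 3e a7 85 e4 04 5c.
Inner input = (K'⊕ipad) ∥ m = 54 cd ef 8e 6e 36 ∥ 70.
Inner hash: sum = 84+205+239+142+110+54+112 = 946; mod 256 = 178 → b2.
Outer input = (K'⊕opad) ∥ inner = 3e a7 85 e4 04 5c ∥ b2.
Outer hash (tag): sum = 62+167+133+228+4+92+178 = 864; mod 256 = 96 → 60.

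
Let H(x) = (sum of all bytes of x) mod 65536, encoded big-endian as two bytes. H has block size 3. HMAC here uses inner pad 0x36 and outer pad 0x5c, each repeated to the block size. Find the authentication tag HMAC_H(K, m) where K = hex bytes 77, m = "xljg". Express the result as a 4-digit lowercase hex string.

0147

Key hex bytes 77 is 1 byte ≤ B = 3; zero-pad to 3 bytes: K' = 77 00 00.
K' ⊕ ipad = 41 36 36.  K' ⊕ opad = 2b 5c 5c.
Inner input = (K'⊕ipad) ∥ m = 41 36 36 ∥ 78 6c 6a 67.
Inner hash: sum = 65+54+54+120+108+106+103 = 610 → 02 62.
Outer input = (K'⊕opad) ∥ inner = 2b 5c 5c ∥ 02 62.
Outer hash (tag): sum = 43+92+92+2+98 = 327 → 01 47.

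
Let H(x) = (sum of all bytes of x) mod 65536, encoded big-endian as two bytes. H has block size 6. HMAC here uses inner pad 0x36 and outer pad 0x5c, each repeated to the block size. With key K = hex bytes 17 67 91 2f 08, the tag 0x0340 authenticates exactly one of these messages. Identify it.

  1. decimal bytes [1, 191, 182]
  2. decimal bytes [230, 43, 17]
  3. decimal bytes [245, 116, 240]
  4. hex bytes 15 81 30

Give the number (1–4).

2

Key hex bytes 17 67 91 2f 08 is 5 bytes ≤ B = 6; zero-pad to 6 bytes: K' = 17 67 91 2f 08 00.
K' ⊕ ipad = 21 51 a7 19 3e 36; K' ⊕ opad = 4b 3b cd 73 54 5c.
m1: inner = H(21 51 a7 19 3e 36 01 bf b6) = 03 1c; tag = H(4b 3b cd 73 54 5c 03 1c) = 0295
m2: inner = H(21 51 a7 19 3e 36 e6 2b 11) = 02 c8; tag = H(4b 3b cd 73 54 5c 02 c8) = 0340 ← matches
m3: inner = H(21 51 a7 19 3e 36 f5 74 f0) = 03 ff; tag = H(4b 3b cd 73 54 5c 03 ff) = 0378
m4: inner = H(21 51 a7 19 3e 36 15 81 30) = 02 6c; tag = H(4b 3b cd 73 54 5c 02 6c) = 02e4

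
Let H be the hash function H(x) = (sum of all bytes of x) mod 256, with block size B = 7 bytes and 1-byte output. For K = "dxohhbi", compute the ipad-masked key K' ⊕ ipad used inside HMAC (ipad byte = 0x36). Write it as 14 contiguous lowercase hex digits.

Key "dxohhbi" = 64 78 6f 68 68 62 69 is exactly B = 7 bytes: K' = 64 78 6f 68 68 62 69.
XOR each byte with 0x36: 64⊕36=52, 78⊕36=4e, 6f⊕36=59, 68⊕36=5e, 68⊕36=5e, 62⊕36=54, 69⊕36=5f.

524e595e5e545f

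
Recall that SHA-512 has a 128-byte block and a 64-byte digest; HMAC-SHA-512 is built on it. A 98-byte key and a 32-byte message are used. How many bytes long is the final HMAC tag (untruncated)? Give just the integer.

The tag is one SHA-512 digest: 64 bytes.

64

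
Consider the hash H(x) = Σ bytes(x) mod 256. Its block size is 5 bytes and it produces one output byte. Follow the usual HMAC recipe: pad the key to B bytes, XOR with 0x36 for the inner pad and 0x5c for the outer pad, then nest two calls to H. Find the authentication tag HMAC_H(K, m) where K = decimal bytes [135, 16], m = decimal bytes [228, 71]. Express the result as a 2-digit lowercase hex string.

df

Key decimal bytes [135, 16] = 87 10 is 2 bytes ≤ B = 5; zero-pad to 5 bytes: K' = 87 10 00 00 00.
K' ⊕ ipad = b1 26 36 36 36.  K' ⊕ opad = db 4c 5c 5c 5c.
Inner input = (K'⊕ipad) ∥ m = b1 26 36 36 36 ∥ e4 47.
Inner hash: sum = 177+38+54+54+54+228+71 = 676; mod 256 = 164 → a4.
Outer input = (K'⊕opad) ∥ inner = db 4c 5c 5c 5c ∥ a4.
Outer hash (tag): sum = 219+76+92+92+92+164 = 735; mod 256 = 223 → df.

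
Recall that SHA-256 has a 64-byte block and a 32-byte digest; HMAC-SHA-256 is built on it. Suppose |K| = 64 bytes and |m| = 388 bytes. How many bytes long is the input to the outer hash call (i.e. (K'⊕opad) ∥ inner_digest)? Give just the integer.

Key is 64 ≤ 64 bytes, zero-padded: |K'| = 64.
Outer input = (K'⊕opad) ∥ H(inner) → 64 + 32 = 96 bytes.

96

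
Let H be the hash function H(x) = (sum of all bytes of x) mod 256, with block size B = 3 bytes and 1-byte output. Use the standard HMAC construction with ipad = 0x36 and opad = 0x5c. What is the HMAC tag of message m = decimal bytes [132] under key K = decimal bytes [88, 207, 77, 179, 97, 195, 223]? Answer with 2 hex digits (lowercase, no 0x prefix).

3a

Key decimal bytes [88, 207, 77, 179, 97, 195, 223] = 58 cf 4d b3 61 c3 df is 7 bytes > B = 3, so hash it first: H(key) = 2a, then zero-pad to 3 bytes: K' = 2a 00 00.
K' ⊕ ipad = 1c 36 36.  K' ⊕ opad = 76 5c 5c.
Inner input = (K'⊕ipad) ∥ m = 1c 36 36 ∥ 84.
Inner hash: sum = 28+54+54+132 = 268; mod 256 = 12 → 0c.
Outer input = (K'⊕opad) ∥ inner = 76 5c 5c ∥ 0c.
Outer hash (tag): sum = 118+92+92+12 = 314; mod 256 = 58 → 3a.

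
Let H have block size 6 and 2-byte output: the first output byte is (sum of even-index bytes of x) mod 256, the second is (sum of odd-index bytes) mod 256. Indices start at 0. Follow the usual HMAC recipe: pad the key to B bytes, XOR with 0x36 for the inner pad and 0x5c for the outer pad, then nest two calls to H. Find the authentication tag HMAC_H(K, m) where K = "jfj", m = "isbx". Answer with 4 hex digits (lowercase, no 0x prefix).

Key "jfj" = 6a 66 6a is 3 bytes ≤ B = 6; zero-pad to 6 bytes: K' = 6a 66 6a 00 00 00.
K' ⊕ ipad = 5c 50 5c 36 36 36.  K' ⊕ opad = 36 3a 36 5c 5c 5c.
Inner input = (K'⊕ipad) ∥ m = 5c 50 5c 36 36 36 ∥ 69 73 62 78.
Inner hash: even-index sum = 441 mod 256 = 185; odd-index sum = 423 mod 256 = 167 → b9 a7.
Outer input = (K'⊕opad) ∥ inner = 36 3a 36 5c 5c 5c ∥ b9 a7.
Outer hash (tag): even-index sum = 385 mod 256 = 129; odd-index sum = 409 mod 256 = 153 → 81 99.

8199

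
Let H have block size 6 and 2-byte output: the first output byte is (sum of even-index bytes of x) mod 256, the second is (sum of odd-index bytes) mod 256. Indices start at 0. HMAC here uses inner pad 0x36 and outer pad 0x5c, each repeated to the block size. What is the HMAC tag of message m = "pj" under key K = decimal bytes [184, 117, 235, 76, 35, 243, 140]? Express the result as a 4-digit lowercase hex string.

06f8

Key decimal bytes [184, 117, 235, 76, 35, 243, 140] = b8 75 eb 4c 23 f3 8c is 7 bytes > B = 6, so hash it first: H(key) = 52 b4, then zero-pad to 6 bytes: K' = 52 b4 00 00 00 00.
K' ⊕ ipad = 64 82 36 36 36 36.  K' ⊕ opad = 0e e8 5c 5c 5c 5c.
Inner input = (K'⊕ipad) ∥ m = 64 82 36 36 36 36 ∥ 70 6a.
Inner hash: even-index sum = 320 mod 256 = 64; odd-index sum = 344 mod 256 = 88 → 40 58.
Outer input = (K'⊕opad) ∥ inner = 0e e8 5c 5c 5c 5c ∥ 40 58.
Outer hash (tag): even-index sum = 262 mod 256 = 6; odd-index sum = 504 mod 256 = 248 → 06 f8.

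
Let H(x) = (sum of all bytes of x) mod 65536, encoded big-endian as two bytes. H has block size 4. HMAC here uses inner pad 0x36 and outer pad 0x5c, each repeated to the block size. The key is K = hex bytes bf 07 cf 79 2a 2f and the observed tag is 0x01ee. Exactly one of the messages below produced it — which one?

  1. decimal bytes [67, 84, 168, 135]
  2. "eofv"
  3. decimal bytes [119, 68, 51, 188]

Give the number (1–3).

3

Key hex bytes bf 07 cf 79 2a 2f is 6 bytes > B = 4, so hash it first: H(key) = 02 67, then zero-pad to 4 bytes: K' = 02 67 00 00.
K' ⊕ ipad = 34 51 36 36; K' ⊕ opad = 5e 3b 5c 5c.
m1: inner = H(34 51 36 36 43 54 a8 87) = 02 b7; tag = H(5e 3b 5c 5c 02 b7) = 020a
m2: inner = H(34 51 36 36 65 6f 66 76) = 02 a1; tag = H(5e 3b 5c 5c 02 a1) = 01f4
m3: inner = H(34 51 36 36 77 44 33 bc) = 02 9b; tag = H(5e 3b 5c 5c 02 9b) = 01ee ← matches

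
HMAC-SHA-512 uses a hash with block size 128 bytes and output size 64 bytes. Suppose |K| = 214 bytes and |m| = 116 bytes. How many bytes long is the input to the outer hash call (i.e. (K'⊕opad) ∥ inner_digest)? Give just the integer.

192

Key is 214 > 128 bytes, so it is hashed to 64 bytes then zero-padded to 128: |K'| = 128.
Outer input = (K'⊕opad) ∥ H(inner) → 128 + 64 = 192 bytes.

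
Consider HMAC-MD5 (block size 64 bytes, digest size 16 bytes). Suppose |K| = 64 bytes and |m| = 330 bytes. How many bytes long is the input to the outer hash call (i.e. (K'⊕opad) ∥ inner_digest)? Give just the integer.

Key is 64 ≤ 64 bytes, zero-padded: |K'| = 64.
Outer input = (K'⊕opad) ∥ H(inner) → 64 + 16 = 80 bytes.

80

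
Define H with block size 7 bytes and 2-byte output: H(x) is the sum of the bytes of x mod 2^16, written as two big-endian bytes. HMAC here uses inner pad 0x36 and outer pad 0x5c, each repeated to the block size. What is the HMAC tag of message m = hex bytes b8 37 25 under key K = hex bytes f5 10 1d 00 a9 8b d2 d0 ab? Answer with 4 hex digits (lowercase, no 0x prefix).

040e

Key hex bytes f5 10 1d 00 a9 8b d2 d0 ab is 9 bytes > B = 7, so hash it first: H(key) = 04 a3, then zero-pad to 7 bytes: K' = 04 a3 00 00 00 00 00.
K' ⊕ ipad = 32 95 36 36 36 36 36.  K' ⊕ opad = 58 ff 5c 5c 5c 5c 5c.
Inner input = (K'⊕ipad) ∥ m = 32 95 36 36 36 36 36 ∥ b8 37 25.
Inner hash: sum = 50+149+54+54+54+54+54+184+55+37 = 745 → 02 e9.
Outer input = (K'⊕opad) ∥ inner = 58 ff 5c 5c 5c 5c 5c ∥ 02 e9.
Outer hash (tag): sum = 88+255+92+92+92+92+92+2+233 = 1038 → 04 0e.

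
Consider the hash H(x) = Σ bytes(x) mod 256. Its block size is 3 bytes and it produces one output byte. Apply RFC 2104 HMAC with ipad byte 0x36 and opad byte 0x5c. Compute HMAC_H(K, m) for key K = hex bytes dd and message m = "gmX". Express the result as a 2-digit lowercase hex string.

Key hex bytes dd is 1 byte ≤ B = 3; zero-pad to 3 bytes: K' = dd 00 00.
K' ⊕ ipad = eb 36 36.  K' ⊕ opad = 81 5c 5c.
Inner input = (K'⊕ipad) ∥ m = eb 36 36 ∥ 67 6d 58.
Inner hash: sum = 235+54+54+103+109+88 = 643; mod 256 = 131 → 83.
Outer input = (K'⊕opad) ∥ inner = 81 5c 5c ∥ 83.
Outer hash (tag): sum = 129+92+92+131 = 444; mod 256 = 188 → bc.

bc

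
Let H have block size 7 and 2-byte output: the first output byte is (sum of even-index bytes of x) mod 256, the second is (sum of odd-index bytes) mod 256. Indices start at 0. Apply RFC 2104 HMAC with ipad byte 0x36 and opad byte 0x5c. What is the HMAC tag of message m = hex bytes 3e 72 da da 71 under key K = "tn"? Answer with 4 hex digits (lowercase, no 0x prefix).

891a

Key "tn" = 74 6e is 2 bytes ≤ B = 7; zero-pad to 7 bytes: K' = 74 6e 00 00 00 00 00.
K' ⊕ ipad = 42 58 36 36 36 36 36.  K' ⊕ opad = 28 32 5c 5c 5c 5c 5c.
Inner input = (K'⊕ipad) ∥ m = 42 58 36 36 36 36 36 ∥ 3e 72 da da 71.
Inner hash: even-index sum = 560 mod 256 = 48; odd-index sum = 589 mod 256 = 77 → 30 4d.
Outer input = (K'⊕opad) ∥ inner = 28 32 5c 5c 5c 5c 5c ∥ 30 4d.
Outer hash (tag): even-index sum = 393 mod 256 = 137; odd-index sum = 282 mod 256 = 26 → 89 1a.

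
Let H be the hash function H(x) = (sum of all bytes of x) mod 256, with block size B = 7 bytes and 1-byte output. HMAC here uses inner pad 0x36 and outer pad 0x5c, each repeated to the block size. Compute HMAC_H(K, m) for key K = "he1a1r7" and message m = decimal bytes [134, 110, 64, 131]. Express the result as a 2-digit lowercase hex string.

2f

Key "he1a1r7" = 68 65 31 61 31 72 37 is exactly B = 7 bytes: K' = 68 65 31 61 31 72 37.
K' ⊕ ipad = 5e 53 07 57 07 44 01.  K' ⊕ opad = 34 39 6d 3d 6d 2e 6b.
Inner input = (K'⊕ipad) ∥ m = 5e 53 07 57 07 44 01 ∥ 86 6e 40 83.
Inner hash: sum = 94+83+7+87+7+68+1+134+110+64+131 = 786; mod 256 = 18 → 12.
Outer input = (K'⊕opad) ∥ inner = 34 39 6d 3d 6d 2e 6b ∥ 12.
Outer hash (tag): sum = 52+57+109+61+109+46+107+18 = 559; mod 256 = 47 → 2f.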